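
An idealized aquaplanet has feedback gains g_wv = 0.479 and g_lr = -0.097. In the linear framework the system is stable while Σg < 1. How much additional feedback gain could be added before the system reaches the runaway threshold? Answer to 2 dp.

Current total gain = 0.479 − 0.097 = 0.382.
Margin to runaway = 1 − 0.382 = 0.62.

0.62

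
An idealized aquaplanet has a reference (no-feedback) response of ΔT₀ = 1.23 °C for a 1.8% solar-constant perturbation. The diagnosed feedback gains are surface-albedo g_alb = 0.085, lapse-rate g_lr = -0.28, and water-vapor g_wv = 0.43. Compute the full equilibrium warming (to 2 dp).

Total gain g = 0.085 − 0.28 + 0.43 = 0.235.
Amplification A = 1/(1 − 0.235) = 1.307.
ΔT = 1.23 × 1.307 = 1.61 °C.

1.61 °C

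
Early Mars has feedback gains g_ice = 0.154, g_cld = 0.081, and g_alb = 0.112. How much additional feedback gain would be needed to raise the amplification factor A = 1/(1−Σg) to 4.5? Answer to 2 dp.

Current total gain = 0.347.
Target gain for A = 4.5: g* = 1 − 1/4.5 = 0.7778.
Additional gain needed = 0.7778 − 0.347 = 0.43.

0.43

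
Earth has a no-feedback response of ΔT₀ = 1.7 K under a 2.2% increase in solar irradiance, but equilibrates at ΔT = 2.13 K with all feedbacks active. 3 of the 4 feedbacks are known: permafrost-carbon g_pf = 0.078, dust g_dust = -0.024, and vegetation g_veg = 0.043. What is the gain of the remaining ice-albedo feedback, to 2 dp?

0.10

Amplification A = ΔT/ΔT₀ = 2.13/1.7 = 1.253.
Total gain g = 1 − 1/A = 1 − 1/1.253 = 0.2019.
Known gains sum to 0.078 − 0.024 + 0.043 = 0.097.
g_ice = 0.2019 − 0.097 = 0.10.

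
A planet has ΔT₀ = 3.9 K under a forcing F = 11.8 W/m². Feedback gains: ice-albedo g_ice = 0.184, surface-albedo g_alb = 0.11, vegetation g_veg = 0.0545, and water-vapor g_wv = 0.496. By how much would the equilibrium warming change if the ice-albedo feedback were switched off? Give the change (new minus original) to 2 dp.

Original: g = 0.8445, ΔT = 3.9/(1−0.8445) = 25.0804 K.
Without ice-albedo: g' = 0.6605, ΔT' = 3.9/(1−0.6605) = 11.4875 K.
Change = 11.4875 − 25.0804 = -13.59 K.

-13.59 K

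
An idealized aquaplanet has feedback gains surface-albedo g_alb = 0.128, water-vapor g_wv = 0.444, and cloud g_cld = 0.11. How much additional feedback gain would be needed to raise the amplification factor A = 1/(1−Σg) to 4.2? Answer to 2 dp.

Current total gain = 0.682.
Target gain for A = 4.2: g* = 1 − 1/4.2 = 0.7619.
Additional gain needed = 0.7619 − 0.682 = 0.08.

0.08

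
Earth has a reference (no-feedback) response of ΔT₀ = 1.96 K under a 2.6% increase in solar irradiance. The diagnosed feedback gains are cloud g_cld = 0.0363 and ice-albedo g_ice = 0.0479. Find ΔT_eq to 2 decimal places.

2.14 K

Total gain g = 0.0363 + 0.0479 = 0.0842.
Amplification A = 1/(1 − 0.0842) = 1.092.
ΔT = 1.96 × 1.092 = 2.14 K.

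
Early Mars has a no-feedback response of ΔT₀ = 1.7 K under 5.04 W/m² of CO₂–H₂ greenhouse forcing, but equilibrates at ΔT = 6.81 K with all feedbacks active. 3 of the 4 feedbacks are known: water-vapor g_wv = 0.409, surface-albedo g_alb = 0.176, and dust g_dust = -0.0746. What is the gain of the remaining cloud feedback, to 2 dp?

0.24

Amplification A = ΔT/ΔT₀ = 6.81/1.7 = 4.006.
Total gain g = 1 − 1/A = 1 − 1/4.006 = 0.7504.
Known gains sum to 0.409 + 0.176 − 0.0746 = 0.5104.
g_cld = 0.7504 − 0.5104 = 0.24.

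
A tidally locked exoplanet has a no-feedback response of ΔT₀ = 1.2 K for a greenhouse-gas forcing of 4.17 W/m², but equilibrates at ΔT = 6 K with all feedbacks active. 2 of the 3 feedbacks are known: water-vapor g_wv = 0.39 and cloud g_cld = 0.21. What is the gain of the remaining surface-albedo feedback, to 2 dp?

Amplification A = ΔT/ΔT₀ = 6/1.2 = 5.
Total gain g = 1 − 1/A = 1 − 1/5 = 0.8.
Known gains sum to 0.39 + 0.21 = 0.6.
g_alb = 0.8 − 0.6 = 0.20.

0.20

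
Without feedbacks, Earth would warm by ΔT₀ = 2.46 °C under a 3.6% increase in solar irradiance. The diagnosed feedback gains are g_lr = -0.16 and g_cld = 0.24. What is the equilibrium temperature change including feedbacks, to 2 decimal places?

2.67 °C

Total gain g = -0.16 + 0.24 = 0.08.
Amplification A = 1/(1 − 0.08) = 1.087.
ΔT = 2.46 × 1.087 = 2.67 °C.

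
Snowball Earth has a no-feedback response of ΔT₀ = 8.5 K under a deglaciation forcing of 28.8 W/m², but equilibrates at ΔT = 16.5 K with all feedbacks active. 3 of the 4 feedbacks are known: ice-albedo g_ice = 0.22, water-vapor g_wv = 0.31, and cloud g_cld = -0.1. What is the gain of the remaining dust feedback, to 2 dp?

0.05

Amplification A = ΔT/ΔT₀ = 16.5/8.5 = 1.941.
Total gain g = 1 − 1/A = 1 − 1/1.941 = 0.4848.
Known gains sum to 0.22 + 0.31 − 0.1 = 0.43.
g_dust = 0.4848 − 0.43 = 0.05.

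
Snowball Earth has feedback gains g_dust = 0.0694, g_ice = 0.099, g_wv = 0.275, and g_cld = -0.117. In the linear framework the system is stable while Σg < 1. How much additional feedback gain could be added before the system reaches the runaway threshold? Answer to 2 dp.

0.67

Current total gain = 0.0694 + 0.099 + 0.275 − 0.117 = 0.3264.
Margin to runaway = 1 − 0.3264 = 0.67.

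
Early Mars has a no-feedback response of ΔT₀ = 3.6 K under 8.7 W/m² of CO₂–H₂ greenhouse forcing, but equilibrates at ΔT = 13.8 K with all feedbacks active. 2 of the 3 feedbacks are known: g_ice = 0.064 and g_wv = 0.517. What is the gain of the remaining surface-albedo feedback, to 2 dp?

Amplification A = ΔT/ΔT₀ = 13.8/3.6 = 3.833.
Total gain g = 1 − 1/A = 1 − 1/3.833 = 0.7391.
Known gains sum to 0.064 + 0.517 = 0.581.
g_alb = 0.7391 − 0.581 = 0.16.

0.16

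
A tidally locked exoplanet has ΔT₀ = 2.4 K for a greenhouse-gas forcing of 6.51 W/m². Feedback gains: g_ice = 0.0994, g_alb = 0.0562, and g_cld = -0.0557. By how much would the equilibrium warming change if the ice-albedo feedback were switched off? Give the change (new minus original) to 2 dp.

-0.27 K

Original: g = 0.0999, ΔT = 2.4/(1−0.0999) = 2.6664 K.
Without ice-albedo: g' = 0.0005, ΔT' = 2.4/(1−0.0005) = 2.4012 K.
Change = 2.4012 − 2.6664 = -0.27 K.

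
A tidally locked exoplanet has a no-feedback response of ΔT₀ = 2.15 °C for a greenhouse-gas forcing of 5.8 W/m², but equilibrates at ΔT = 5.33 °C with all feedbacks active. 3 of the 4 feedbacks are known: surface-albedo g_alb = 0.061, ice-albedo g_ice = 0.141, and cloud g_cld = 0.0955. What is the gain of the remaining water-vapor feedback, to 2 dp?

Amplification A = ΔT/ΔT₀ = 5.33/2.15 = 2.479.
Total gain g = 1 − 1/A = 1 − 1/2.479 = 0.5966.
Known gains sum to 0.061 + 0.141 + 0.0955 = 0.2975.
g_wv = 0.5966 − 0.2975 = 0.30.

0.30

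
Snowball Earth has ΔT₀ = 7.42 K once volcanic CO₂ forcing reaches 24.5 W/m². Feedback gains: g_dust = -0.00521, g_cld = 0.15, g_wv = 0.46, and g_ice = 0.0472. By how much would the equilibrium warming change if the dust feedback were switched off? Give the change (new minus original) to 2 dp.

0.32 K

Original: g = 0.65199, ΔT = 7.42/(1−0.65199) = 21.3212 K.
Without dust: g' = 0.6572, ΔT' = 7.42/(1−0.6572) = 21.6453 K.
Change = 21.6453 − 21.3212 = 0.32 K.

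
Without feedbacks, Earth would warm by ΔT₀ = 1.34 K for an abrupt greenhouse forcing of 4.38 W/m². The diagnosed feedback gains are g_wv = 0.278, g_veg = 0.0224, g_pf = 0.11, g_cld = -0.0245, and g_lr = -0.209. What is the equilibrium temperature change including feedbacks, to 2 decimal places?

1.63 K

Total gain g = 0.278 + 0.0224 + 0.11 − 0.0245 − 0.209 = 0.1769.
Amplification A = 1/(1 − 0.1769) = 1.215.
ΔT = 1.34 × 1.215 = 1.63 K.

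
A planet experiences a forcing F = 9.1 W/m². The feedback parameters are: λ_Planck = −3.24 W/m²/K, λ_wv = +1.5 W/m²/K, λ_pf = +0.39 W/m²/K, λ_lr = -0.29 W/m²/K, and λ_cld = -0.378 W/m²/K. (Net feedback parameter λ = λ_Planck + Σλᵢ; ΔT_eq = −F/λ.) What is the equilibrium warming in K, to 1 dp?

4.5 K

Net feedback parameter λ = (−3.24) + (+1.5) + (+0.39) + (-0.29) + (-0.378) = -2.018 W/m²/K.
ΔT = −F/λ = −9.1/(-2.018) = 4.5 K.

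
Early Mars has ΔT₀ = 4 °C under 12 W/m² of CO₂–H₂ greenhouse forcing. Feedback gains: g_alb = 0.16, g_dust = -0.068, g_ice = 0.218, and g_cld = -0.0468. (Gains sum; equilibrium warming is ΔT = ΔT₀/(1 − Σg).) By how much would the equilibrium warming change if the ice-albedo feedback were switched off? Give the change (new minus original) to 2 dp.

-1.24 °C

Original: g = 0.2632, ΔT = 4/(1−0.2632) = 5.4289 °C.
Without ice-albedo: g' = 0.0452, ΔT' = 4/(1−0.0452) = 4.1894 °C.
Change = 4.1894 − 5.4289 = -1.24 °C.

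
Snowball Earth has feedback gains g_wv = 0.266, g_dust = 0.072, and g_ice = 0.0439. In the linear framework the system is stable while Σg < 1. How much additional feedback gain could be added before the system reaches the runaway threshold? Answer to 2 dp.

Current total gain = 0.266 + 0.072 + 0.0439 = 0.3819.
Margin to runaway = 1 − 0.3819 = 0.62.

0.62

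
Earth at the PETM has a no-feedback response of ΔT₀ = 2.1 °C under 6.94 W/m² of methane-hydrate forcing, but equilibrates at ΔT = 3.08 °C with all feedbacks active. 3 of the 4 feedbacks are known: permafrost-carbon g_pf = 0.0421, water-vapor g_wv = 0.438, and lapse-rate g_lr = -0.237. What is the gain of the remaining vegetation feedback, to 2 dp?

Amplification A = ΔT/ΔT₀ = 3.08/2.1 = 1.467.
Total gain g = 1 − 1/A = 1 − 1/1.467 = 0.3183.
Known gains sum to 0.0421 + 0.438 − 0.237 = 0.2431.
g_veg = 0.3183 − 0.2431 = 0.08.

0.08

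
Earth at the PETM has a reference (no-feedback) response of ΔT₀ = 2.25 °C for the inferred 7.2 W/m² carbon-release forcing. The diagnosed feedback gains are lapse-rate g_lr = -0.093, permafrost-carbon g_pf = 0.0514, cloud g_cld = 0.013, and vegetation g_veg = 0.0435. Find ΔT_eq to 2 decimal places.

Total gain g = -0.093 + 0.0514 + 0.013 + 0.0435 = 0.0149.
Amplification A = 1/(1 − 0.0149) = 1.015.
ΔT = 2.25 × 1.015 = 2.28 °C.

2.28 °C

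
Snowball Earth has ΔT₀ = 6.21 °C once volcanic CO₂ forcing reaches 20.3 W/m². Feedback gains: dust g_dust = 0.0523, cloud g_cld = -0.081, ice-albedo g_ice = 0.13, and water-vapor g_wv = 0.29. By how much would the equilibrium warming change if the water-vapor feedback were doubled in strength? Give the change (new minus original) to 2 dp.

9.28 °C

Original: g = 0.3913, ΔT = 6.21/(1−0.3913) = 10.2021 °C.
With doubled water-vapor: g' = 0.6813, ΔT' = 6.21/(1−0.6813) = 19.4854 °C.
Change = 19.4854 − 10.2021 = 9.28 °C.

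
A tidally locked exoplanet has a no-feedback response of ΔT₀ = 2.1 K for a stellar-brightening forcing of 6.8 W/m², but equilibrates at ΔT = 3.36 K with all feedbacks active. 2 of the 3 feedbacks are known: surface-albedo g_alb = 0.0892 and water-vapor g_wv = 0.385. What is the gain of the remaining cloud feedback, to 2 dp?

-0.10

Amplification A = ΔT/ΔT₀ = 3.36/2.1 = 1.6.
Total gain g = 1 − 1/A = 1 − 1/1.6 = 0.375.
Known gains sum to 0.0892 + 0.385 = 0.4742.
g_cld = 0.375 − 0.4742 = -0.10.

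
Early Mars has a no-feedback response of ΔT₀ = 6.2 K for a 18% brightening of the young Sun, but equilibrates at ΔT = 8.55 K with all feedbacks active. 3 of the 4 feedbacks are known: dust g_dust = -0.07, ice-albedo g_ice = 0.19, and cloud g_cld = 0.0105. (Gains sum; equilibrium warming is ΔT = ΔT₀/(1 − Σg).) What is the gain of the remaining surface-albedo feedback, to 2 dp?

Amplification A = ΔT/ΔT₀ = 8.55/6.2 = 1.379.
Total gain g = 1 − 1/A = 1 − 1/1.379 = 0.2748.
Known gains sum to -0.07 + 0.19 + 0.0105 = 0.1305.
g_alb = 0.2748 − 0.1305 = 0.14.

0.14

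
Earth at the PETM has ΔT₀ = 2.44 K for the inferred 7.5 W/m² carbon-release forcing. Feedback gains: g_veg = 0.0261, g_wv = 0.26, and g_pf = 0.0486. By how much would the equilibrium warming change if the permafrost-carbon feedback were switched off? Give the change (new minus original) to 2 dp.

Original: g = 0.3347, ΔT = 2.44/(1−0.3347) = 3.6675 K.
Without permafrost-carbon: g' = 0.2861, ΔT' = 2.44/(1−0.2861) = 3.4178 K.
Change = 3.4178 − 3.6675 = -0.25 K.

-0.25 K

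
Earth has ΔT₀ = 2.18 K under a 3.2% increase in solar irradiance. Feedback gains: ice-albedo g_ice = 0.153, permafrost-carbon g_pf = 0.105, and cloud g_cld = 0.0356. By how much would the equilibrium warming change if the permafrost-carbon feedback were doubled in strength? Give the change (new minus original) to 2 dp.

Original: g = 0.2936, ΔT = 2.18/(1−0.2936) = 3.0861 K.
With doubled permafrost-carbon: g' = 0.3986, ΔT' = 2.18/(1−0.3986) = 3.6249 K.
Change = 3.6249 − 3.0861 = 0.54 K.

0.54 K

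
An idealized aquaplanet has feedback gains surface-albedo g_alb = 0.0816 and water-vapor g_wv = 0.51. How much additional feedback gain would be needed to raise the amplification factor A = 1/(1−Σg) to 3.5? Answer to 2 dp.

Current total gain = 0.5916.
Target gain for A = 3.5: g* = 1 − 1/3.5 = 0.7143.
Additional gain needed = 0.7143 − 0.5916 = 0.12.

0.12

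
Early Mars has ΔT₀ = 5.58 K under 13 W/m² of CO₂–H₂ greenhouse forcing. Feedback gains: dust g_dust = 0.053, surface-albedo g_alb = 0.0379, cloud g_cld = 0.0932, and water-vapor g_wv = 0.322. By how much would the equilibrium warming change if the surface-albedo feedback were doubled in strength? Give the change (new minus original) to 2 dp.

Original: g = 0.5061, ΔT = 5.58/(1−0.5061) = 11.2978 K.
With doubled surface-albedo: g' = 0.544, ΔT' = 5.58/(1−0.544) = 12.2368 K.
Change = 12.2368 − 11.2978 = 0.94 K.

0.94 K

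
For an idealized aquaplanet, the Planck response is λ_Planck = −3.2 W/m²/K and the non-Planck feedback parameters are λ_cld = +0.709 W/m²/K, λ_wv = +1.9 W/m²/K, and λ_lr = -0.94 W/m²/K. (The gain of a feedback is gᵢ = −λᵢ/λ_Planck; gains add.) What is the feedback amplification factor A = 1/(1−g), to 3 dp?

2.090

Convert to gains: g_cld = 0.709/3.2 = 0.2216; g_wv = 1.9/3.2 = 0.5937; g_lr = -0.94/3.2 = -0.2937.
Total gain g = 0.5216.
A = 1/(1 − 0.5216) = 2.090.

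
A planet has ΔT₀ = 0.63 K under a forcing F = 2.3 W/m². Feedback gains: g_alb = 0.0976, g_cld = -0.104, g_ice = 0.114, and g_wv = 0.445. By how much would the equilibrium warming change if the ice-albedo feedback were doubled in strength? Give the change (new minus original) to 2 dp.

Original: g = 0.5526, ΔT = 0.63/(1−0.5526) = 1.4081 K.
With doubled ice-albedo: g' = 0.6666, ΔT' = 0.63/(1−0.6666) = 1.8896 K.
Change = 1.8896 − 1.4081 = 0.48 K.

0.48 K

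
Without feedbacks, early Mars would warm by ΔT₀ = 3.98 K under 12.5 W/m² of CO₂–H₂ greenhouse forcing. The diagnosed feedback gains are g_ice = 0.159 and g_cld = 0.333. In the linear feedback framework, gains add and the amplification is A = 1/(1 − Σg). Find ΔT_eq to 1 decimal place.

Total gain g = 0.159 + 0.333 = 0.492.
Amplification A = 1/(1 − 0.492) = 1.969.
ΔT = 3.98 × 1.969 = 7.8 K.

7.8 K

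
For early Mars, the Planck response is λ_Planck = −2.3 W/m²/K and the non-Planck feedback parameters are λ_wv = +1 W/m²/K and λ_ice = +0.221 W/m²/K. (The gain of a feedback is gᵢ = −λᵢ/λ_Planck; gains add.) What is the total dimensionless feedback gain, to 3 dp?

0.531

Convert to gains: g_wv = 1/2.3 = 0.4348; g_ice = 0.221/2.3 = 0.09609.
Total gain g = 0.53089.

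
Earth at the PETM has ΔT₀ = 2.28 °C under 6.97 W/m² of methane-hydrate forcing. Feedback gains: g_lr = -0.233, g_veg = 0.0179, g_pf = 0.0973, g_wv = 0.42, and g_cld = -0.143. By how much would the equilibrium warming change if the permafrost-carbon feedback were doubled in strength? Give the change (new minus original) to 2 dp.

Original: g = 0.1592, ΔT = 2.28/(1−0.1592) = 2.7117 °C.
With doubled permafrost-carbon: g' = 0.2565, ΔT' = 2.28/(1−0.2565) = 3.0666 °C.
Change = 3.0666 − 2.7117 = 0.35 °C.

0.35 °C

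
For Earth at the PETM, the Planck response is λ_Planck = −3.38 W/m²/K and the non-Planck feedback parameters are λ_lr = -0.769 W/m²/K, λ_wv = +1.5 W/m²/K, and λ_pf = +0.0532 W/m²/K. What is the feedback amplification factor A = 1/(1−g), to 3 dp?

Convert to gains: g_lr = -0.769/3.38 = -0.2275; g_wv = 1.5/3.38 = 0.4438; g_pf = 0.0532/3.38 = 0.01574.
Total gain g = 0.23204.
A = 1/(1 − 0.23204) = 1.302.

1.302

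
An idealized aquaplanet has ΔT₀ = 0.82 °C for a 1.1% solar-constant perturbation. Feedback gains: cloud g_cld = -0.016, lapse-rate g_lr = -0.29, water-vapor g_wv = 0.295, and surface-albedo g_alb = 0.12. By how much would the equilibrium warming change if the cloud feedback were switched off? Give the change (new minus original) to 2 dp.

0.02 °C

Original: g = 0.109, ΔT = 0.82/(1−0.109) = 0.9203 °C.
Without cloud: g' = 0.125, ΔT' = 0.82/(1−0.125) = 0.9371 °C.
Change = 0.9371 − 0.9203 = 0.02 °C.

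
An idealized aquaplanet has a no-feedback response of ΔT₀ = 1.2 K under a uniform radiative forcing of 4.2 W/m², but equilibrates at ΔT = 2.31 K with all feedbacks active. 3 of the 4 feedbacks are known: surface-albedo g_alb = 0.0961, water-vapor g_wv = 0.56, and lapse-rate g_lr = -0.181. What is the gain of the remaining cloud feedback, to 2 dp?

Amplification A = ΔT/ΔT₀ = 2.31/1.2 = 1.925.
Total gain g = 1 − 1/A = 1 − 1/1.925 = 0.4805.
Known gains sum to 0.0961 + 0.56 − 0.181 = 0.4751.
g_cld = 0.4805 − 0.4751 = 0.01.

0.01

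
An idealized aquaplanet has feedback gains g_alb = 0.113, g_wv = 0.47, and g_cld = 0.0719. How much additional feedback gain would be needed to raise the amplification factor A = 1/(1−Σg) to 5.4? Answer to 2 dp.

0.16

Current total gain = 0.6549.
Target gain for A = 5.4: g* = 1 − 1/5.4 = 0.8148.
Additional gain needed = 0.8148 − 0.6549 = 0.16.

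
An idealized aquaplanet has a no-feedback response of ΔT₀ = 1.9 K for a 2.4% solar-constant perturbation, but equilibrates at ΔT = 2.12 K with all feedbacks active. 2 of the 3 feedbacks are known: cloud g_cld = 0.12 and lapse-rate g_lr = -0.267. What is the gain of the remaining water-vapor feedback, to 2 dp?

Amplification A = ΔT/ΔT₀ = 2.12/1.9 = 1.116.
Total gain g = 1 − 1/A = 1 − 1/1.116 = 0.1039.
Known gains sum to 0.12 − 0.267 = -0.147.
g_wv = 0.1039 + 0.147 = 0.25.

0.25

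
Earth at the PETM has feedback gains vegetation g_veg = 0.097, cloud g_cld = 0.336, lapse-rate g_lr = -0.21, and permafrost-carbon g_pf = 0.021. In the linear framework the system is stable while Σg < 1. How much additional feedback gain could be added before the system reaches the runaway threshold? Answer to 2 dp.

Current total gain = 0.097 + 0.336 − 0.21 + 0.021 = 0.244.
Margin to runaway = 1 − 0.244 = 0.76.

0.76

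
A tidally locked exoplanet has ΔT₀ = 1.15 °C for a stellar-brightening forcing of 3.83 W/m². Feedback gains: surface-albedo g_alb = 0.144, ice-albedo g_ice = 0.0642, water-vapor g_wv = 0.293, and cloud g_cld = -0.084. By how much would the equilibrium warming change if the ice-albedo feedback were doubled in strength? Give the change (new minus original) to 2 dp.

Original: g = 0.4172, ΔT = 1.15/(1−0.4172) = 1.9732 °C.
With doubled ice-albedo: g' = 0.4814, ΔT' = 1.15/(1−0.4814) = 2.2175 °C.
Change = 2.2175 − 1.9732 = 0.24 °C.

0.24 °C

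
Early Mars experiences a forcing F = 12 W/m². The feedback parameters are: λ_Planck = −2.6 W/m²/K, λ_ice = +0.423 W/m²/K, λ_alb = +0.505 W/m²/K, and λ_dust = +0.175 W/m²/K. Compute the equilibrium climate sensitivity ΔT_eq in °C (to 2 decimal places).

Net feedback parameter λ = (−2.6) + (+0.423) + (+0.505) + (+0.175) = -1.497 W/m²/K.
ΔT = −F/λ = −12/(-1.497) = 8.02 °C.

8.02 °C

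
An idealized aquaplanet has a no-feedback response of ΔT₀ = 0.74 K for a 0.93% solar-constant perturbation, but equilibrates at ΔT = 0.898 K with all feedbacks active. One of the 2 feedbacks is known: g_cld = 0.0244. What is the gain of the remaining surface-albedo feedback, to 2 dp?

0.15

Amplification A = ΔT/ΔT₀ = 0.898/0.74 = 1.214.
Total gain g = 1 − 1/A = 1 − 1/1.214 = 0.1763.
The known gain is 0.0244.
g_alb = 0.1763 − 0.0244 = 0.15.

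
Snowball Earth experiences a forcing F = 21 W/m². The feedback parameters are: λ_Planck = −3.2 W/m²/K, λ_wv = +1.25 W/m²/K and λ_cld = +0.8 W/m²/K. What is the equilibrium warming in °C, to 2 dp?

18.26 °C

Net feedback parameter λ = (−3.2) + (+1.25) + (+0.8) = -1.15 W/m²/K.
ΔT = −F/λ = −21/(-1.15) = 18.26 °C.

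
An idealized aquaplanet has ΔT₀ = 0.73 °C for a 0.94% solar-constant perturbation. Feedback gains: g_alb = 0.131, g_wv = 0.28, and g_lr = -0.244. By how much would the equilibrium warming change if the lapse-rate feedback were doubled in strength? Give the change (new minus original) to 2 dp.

Original: g = 0.167, ΔT = 0.73/(1−0.167) = 0.8764 °C.
With doubled lapse-rate: g' = -0.077, ΔT' = 0.73/(1+0.077) = 0.6778 °C.
Change = 0.6778 − 0.8764 = -0.20 °C.

-0.20 °C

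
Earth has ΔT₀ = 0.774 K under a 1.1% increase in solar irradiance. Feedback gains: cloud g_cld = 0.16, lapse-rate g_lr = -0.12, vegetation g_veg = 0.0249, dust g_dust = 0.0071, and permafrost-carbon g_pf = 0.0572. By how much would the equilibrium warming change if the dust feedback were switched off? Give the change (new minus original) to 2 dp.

Original: g = 0.1292, ΔT = 0.774/(1−0.1292) = 0.8888 K.
Without dust: g' = 0.1221, ΔT' = 0.774/(1−0.1221) = 0.8816 K.
Change = 0.8816 − 0.8888 = -0.01 K.

-0.01 K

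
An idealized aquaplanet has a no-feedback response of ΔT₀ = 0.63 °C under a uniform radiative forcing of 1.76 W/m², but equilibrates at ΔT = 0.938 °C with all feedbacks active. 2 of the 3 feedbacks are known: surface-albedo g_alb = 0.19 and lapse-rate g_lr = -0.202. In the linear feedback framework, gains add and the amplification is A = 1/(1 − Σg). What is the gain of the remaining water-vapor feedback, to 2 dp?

0.34

Amplification A = ΔT/ΔT₀ = 0.938/0.63 = 1.489.
Total gain g = 1 − 1/A = 1 − 1/1.489 = 0.3284.
Known gains sum to 0.19 − 0.202 = -0.012.
g_wv = 0.3284 + 0.012 = 0.34.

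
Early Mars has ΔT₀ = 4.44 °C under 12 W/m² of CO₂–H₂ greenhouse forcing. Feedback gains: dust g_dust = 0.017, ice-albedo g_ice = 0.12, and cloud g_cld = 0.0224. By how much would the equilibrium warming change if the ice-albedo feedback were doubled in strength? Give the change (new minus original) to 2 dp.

Original: g = 0.1594, ΔT = 4.44/(1−0.1594) = 5.2819 °C.
With doubled ice-albedo: g' = 0.2794, ΔT' = 4.44/(1−0.2794) = 6.1615 °C.
Change = 6.1615 − 5.2819 = 0.88 °C.

0.88 °C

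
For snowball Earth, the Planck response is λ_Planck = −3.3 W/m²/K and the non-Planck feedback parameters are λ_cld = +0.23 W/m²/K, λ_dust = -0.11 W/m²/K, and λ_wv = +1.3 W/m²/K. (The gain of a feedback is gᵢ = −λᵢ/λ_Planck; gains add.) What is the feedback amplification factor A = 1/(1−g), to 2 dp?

1.76

Convert to gains: g_cld = 0.23/3.3 = 0.0697; g_dust = -0.11/3.3 = -0.03333; g_wv = 1.3/3.3 = 0.3939.
Total gain g = 0.43027.
A = 1/(1 − 0.43027) = 1.76.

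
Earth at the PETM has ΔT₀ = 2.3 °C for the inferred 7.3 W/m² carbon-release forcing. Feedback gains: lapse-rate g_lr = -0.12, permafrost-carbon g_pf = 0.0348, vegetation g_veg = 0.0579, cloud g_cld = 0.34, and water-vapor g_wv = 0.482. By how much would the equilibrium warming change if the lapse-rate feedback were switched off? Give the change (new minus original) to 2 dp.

15.76 °C

Original: g = 0.7947, ΔT = 2.3/(1−0.7947) = 11.2031 °C.
Without lapse-rate: g' = 0.9147, ΔT' = 2.3/(1−0.9147) = 26.9637 °C.
Change = 26.9637 − 11.2031 = 15.76 °C.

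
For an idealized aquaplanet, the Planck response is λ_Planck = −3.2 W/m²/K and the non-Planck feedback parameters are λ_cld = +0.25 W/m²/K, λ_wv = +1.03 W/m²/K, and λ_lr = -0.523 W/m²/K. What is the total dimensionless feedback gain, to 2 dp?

Convert to gains: g_cld = 0.25/3.2 = 0.07812; g_wv = 1.03/3.2 = 0.3219; g_lr = -0.523/3.2 = -0.1634.
Total gain g = 0.23662.

0.24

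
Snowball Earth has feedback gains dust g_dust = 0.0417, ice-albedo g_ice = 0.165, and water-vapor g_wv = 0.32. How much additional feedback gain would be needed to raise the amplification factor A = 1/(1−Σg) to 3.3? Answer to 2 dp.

Current total gain = 0.5267.
Target gain for A = 3.3: g* = 1 − 1/3.3 = 0.697.
Additional gain needed = 0.697 − 0.5267 = 0.17.

0.17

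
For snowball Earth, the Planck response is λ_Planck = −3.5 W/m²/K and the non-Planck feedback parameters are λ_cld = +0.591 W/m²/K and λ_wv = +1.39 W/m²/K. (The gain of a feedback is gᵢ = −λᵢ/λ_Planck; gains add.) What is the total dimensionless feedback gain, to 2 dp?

Convert to gains: g_cld = 0.591/3.5 = 0.1689; g_wv = 1.39/3.5 = 0.3971.
Total gain g = 0.566.

0.57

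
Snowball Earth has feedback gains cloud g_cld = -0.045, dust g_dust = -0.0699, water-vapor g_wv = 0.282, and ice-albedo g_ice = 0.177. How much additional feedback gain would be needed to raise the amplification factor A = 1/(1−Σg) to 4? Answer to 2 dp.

Current total gain = 0.3441.
Target gain for A = 4: g* = 1 − 1/4 = 0.75.
Additional gain needed = 0.75 − 0.3441 = 0.41.

0.41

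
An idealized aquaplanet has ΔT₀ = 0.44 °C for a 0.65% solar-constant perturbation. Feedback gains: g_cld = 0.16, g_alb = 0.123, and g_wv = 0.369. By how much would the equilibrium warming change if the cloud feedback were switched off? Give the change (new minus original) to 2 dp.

-0.40 °C

Original: g = 0.652, ΔT = 0.44/(1−0.652) = 1.2644 °C.
Without cloud: g' = 0.492, ΔT' = 0.44/(1−0.492) = 0.8661 °C.
Change = 0.8661 − 1.2644 = -0.40 °C.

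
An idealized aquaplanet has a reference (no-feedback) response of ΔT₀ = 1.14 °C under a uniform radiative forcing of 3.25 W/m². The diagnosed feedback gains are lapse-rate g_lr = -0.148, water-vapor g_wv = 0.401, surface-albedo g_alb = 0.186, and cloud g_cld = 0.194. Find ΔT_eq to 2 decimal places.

Total gain g = -0.148 + 0.401 + 0.186 + 0.194 = 0.633.
Amplification A = 1/(1 − 0.633) = 2.725.
ΔT = 1.14 × 2.725 = 3.11 °C.

3.11 °C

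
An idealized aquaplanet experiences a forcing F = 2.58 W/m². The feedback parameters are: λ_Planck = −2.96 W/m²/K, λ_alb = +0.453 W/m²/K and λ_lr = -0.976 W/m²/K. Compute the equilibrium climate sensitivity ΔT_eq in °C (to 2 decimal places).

Net feedback parameter λ = (−2.96) + (+0.453) + (-0.976) = -3.483 W/m²/K.
ΔT = −F/λ = −2.58/(-3.483) = 0.74 °C.

0.74 °C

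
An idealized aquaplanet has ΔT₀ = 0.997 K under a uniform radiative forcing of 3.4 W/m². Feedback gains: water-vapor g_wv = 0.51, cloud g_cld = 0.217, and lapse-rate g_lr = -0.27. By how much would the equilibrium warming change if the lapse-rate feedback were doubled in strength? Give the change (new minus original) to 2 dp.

-0.61 K

Original: g = 0.457, ΔT = 0.997/(1−0.457) = 1.8361 K.
With doubled lapse-rate: g' = 0.187, ΔT' = 0.997/(1−0.187) = 1.2263 K.
Change = 1.2263 − 1.8361 = -0.61 K.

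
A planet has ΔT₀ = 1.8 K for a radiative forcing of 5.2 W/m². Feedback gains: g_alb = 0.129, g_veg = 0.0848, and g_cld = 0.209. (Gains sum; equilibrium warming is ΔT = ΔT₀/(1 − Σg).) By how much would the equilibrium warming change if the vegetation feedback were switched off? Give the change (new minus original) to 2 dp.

-0.40 K

Original: g = 0.4228, ΔT = 1.8/(1−0.4228) = 3.1185 K.
Without vegetation: g' = 0.338, ΔT' = 1.8/(1−0.338) = 2.7190 K.
Change = 2.7190 − 3.1185 = -0.40 K.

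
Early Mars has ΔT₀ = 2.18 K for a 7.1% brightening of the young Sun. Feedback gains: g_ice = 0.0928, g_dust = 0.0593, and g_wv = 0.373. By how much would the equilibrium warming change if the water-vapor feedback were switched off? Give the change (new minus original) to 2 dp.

-2.02 K

Original: g = 0.5251, ΔT = 2.18/(1−0.5251) = 4.5904 K.
Without water-vapor: g' = 0.1521, ΔT' = 2.18/(1−0.1521) = 2.5711 K.
Change = 2.5711 − 4.5904 = -2.02 K.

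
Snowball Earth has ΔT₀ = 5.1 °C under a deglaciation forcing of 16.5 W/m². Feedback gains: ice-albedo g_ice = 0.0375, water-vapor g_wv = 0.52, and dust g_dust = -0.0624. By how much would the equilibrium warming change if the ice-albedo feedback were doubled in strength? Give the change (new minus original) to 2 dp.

Original: g = 0.4951, ΔT = 5.1/(1−0.4951) = 10.1010 °C.
With doubled ice-albedo: g' = 0.5326, ΔT' = 5.1/(1−0.5326) = 10.9114 °C.
Change = 10.9114 − 10.1010 = 0.81 °C.

0.81 °C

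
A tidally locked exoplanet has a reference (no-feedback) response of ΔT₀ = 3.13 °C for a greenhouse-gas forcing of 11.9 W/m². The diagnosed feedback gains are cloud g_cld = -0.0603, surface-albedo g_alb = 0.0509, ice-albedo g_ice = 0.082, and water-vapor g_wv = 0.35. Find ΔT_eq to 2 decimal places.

Total gain g = -0.0603 + 0.0509 + 0.082 + 0.35 = 0.4226.
Amplification A = 1/(1 − 0.4226) = 1.732.
ΔT = 3.13 × 1.732 = 5.42 °C.

5.42 °C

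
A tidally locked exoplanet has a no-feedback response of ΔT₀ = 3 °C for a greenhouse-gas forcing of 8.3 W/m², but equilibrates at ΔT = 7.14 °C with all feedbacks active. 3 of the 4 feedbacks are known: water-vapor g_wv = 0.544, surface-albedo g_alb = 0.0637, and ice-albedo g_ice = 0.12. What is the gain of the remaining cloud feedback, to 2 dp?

-0.15

Amplification A = ΔT/ΔT₀ = 7.14/3 = 2.38.
Total gain g = 1 − 1/A = 1 − 1/2.38 = 0.5798.
Known gains sum to 0.544 + 0.0637 + 0.12 = 0.7277.
g_cld = 0.5798 − 0.7277 = -0.15.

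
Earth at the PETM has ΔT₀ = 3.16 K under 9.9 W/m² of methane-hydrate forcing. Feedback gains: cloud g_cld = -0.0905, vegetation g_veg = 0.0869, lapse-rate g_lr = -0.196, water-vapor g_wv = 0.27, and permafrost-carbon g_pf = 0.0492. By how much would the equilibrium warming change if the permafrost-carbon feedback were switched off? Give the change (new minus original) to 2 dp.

Original: g = 0.1196, ΔT = 3.16/(1−0.1196) = 3.5893 K.
Without permafrost-carbon: g' = 0.0704, ΔT' = 3.16/(1−0.0704) = 3.3993 K.
Change = 3.3993 − 3.5893 = -0.19 K.

-0.19 K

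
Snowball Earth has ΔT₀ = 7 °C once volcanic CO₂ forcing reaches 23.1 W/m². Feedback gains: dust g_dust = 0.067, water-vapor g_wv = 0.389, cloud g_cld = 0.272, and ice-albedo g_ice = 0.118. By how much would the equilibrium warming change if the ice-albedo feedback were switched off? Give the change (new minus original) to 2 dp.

-19.72 °C

Original: g = 0.846, ΔT = 7/(1−0.846) = 45.4545 °C.
Without ice-albedo: g' = 0.728, ΔT' = 7/(1−0.728) = 25.7353 °C.
Change = 25.7353 − 45.4545 = -19.72 °C.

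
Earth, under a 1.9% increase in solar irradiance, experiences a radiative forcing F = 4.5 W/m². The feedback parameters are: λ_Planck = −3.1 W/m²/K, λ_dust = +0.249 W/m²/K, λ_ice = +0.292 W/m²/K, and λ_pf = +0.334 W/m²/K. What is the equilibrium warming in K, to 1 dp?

2.0 K

Net feedback parameter λ = (−3.1) + (+0.249) + (+0.292) + (+0.334) = -2.225 W/m²/K.
ΔT = −F/λ = −4.5/(-2.225) = 2.0 K.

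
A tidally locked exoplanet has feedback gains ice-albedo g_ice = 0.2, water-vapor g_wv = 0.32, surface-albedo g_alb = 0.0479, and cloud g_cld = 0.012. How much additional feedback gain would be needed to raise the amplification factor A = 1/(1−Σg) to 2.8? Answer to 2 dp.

Current total gain = 0.5799.
Target gain for A = 2.8: g* = 1 − 1/2.8 = 0.6429.
Additional gain needed = 0.6429 − 0.5799 = 0.06.

0.06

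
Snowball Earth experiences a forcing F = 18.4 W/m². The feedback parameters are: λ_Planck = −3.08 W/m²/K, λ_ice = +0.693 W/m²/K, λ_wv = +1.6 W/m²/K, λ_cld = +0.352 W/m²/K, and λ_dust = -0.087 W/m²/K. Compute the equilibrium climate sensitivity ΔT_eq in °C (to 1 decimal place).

35.2 °C

Net feedback parameter λ = (−3.08) + (+0.693) + (+1.6) + (+0.352) + (-0.087) = -0.522 W/m²/K.
ΔT = −F/λ = −18.4/(-0.522) = 35.2 °C.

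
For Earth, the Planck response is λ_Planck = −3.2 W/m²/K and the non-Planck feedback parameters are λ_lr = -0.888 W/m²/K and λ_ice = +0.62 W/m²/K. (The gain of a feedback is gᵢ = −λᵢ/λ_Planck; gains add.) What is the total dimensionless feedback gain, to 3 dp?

Convert to gains: g_lr = -0.888/3.2 = -0.2775; g_ice = 0.62/3.2 = 0.1937.
Total gain g = -0.0838.

-0.084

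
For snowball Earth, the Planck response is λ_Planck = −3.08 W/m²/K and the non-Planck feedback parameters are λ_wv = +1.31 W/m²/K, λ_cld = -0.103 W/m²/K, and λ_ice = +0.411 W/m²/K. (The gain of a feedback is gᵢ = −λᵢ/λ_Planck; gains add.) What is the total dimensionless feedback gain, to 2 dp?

Convert to gains: g_wv = 1.31/3.08 = 0.4253; g_cld = -0.103/3.08 = -0.03344; g_ice = 0.411/3.08 = 0.1334.
Total gain g = 0.52526.

0.53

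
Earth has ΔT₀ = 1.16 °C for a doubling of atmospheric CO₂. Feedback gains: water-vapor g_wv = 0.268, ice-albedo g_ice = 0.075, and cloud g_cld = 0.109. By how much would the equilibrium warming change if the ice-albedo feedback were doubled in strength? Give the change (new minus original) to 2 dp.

0.34 °C

Original: g = 0.452, ΔT = 1.16/(1−0.452) = 2.1168 °C.
With doubled ice-albedo: g' = 0.527, ΔT' = 1.16/(1−0.527) = 2.4524 °C.
Change = 2.4524 − 2.1168 = 0.34 °C.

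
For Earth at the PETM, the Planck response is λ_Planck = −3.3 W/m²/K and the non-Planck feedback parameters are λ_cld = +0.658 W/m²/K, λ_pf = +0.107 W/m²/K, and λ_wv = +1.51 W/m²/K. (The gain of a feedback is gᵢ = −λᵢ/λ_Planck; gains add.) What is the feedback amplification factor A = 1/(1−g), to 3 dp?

Convert to gains: g_cld = 0.658/3.3 = 0.1994; g_pf = 0.107/3.3 = 0.03242; g_wv = 1.51/3.3 = 0.4576.
Total gain g = 0.68942.
A = 1/(1 − 0.68942) = 3.220.

3.220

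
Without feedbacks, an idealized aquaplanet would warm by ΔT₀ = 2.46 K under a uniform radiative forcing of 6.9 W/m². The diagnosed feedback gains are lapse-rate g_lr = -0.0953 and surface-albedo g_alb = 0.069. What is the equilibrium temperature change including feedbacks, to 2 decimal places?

Total gain g = -0.0953 + 0.069 = -0.0263.
Amplification A = 1/(1 + 0.0263) = 0.9744.
ΔT = 2.46 × 0.9744 = 2.40 K.

2.40 K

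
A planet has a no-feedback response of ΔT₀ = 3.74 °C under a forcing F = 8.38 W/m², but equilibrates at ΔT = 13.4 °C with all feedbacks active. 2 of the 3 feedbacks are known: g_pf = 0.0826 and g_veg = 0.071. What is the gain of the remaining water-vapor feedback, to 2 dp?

0.57

Amplification A = ΔT/ΔT₀ = 13.4/3.74 = 3.583.
Total gain g = 1 − 1/A = 1 − 1/3.583 = 0.7209.
Known gains sum to 0.0826 + 0.071 = 0.1536.
g_wv = 0.7209 − 0.1536 = 0.57.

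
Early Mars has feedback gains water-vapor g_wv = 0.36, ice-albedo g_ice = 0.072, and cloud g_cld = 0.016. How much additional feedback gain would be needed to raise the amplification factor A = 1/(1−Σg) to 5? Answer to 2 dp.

0.35

Current total gain = 0.448.
Target gain for A = 5: g* = 1 − 1/5 = 0.8.
Additional gain needed = 0.8 − 0.448 = 0.35.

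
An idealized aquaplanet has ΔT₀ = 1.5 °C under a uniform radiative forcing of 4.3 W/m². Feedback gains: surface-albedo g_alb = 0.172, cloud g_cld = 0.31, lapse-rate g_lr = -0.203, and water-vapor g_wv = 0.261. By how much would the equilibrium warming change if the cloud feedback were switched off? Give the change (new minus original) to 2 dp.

-1.31 °C

Original: g = 0.54, ΔT = 1.5/(1−0.54) = 3.2609 °C.
Without cloud: g' = 0.23, ΔT' = 1.5/(1−0.23) = 1.9481 °C.
Change = 1.9481 − 3.2609 = -1.31 °C.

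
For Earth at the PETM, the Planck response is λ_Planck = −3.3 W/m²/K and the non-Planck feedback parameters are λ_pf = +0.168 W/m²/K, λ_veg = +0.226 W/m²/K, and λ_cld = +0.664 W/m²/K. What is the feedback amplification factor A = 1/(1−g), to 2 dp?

1.47

Convert to gains: g_pf = 0.168/3.3 = 0.05091; g_veg = 0.226/3.3 = 0.06848; g_cld = 0.664/3.3 = 0.2012.
Total gain g = 0.32059.
A = 1/(1 − 0.32059) = 1.47.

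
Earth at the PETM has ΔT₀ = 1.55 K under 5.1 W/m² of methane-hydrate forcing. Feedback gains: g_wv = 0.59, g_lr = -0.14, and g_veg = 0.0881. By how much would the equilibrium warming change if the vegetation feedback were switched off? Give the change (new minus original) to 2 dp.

-0.54 K

Original: g = 0.5381, ΔT = 1.55/(1−0.5381) = 3.3557 K.
Without vegetation: g' = 0.45, ΔT' = 1.55/(1−0.45) = 2.8182 K.
Change = 2.8182 − 3.3557 = -0.54 K.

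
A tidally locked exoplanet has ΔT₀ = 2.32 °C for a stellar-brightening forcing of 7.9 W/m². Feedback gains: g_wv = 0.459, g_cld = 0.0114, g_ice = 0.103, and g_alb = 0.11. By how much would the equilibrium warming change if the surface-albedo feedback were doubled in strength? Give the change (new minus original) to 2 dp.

Original: g = 0.6834, ΔT = 2.32/(1−0.6834) = 7.3279 °C.
With doubled surface-albedo: g' = 0.7934, ΔT' = 2.32/(1−0.7934) = 11.2294 °C.
Change = 11.2294 − 7.3279 = 3.90 °C.

3.90 °C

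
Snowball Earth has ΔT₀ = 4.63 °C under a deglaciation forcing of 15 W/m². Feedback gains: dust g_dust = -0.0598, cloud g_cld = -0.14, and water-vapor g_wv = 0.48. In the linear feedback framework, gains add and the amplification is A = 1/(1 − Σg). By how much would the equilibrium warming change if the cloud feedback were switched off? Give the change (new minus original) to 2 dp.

1.55 °C

Original: g = 0.2802, ΔT = 4.63/(1−0.2802) = 6.4323 °C.
Without cloud: g' = 0.4202, ΔT' = 4.63/(1−0.4202) = 7.9855 °C.
Change = 7.9855 − 6.4323 = 1.55 °C.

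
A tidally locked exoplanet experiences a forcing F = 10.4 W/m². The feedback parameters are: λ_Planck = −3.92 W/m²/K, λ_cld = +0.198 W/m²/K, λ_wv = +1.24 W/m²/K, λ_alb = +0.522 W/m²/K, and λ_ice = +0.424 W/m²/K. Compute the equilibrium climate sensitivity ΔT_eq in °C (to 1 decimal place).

6.8 °C

Net feedback parameter λ = (−3.92) + (+0.198) + (+1.24) + (+0.522) + (+0.424) = -1.536 W/m²/K.
ΔT = −F/λ = −10.4/(-1.536) = 6.8 °C.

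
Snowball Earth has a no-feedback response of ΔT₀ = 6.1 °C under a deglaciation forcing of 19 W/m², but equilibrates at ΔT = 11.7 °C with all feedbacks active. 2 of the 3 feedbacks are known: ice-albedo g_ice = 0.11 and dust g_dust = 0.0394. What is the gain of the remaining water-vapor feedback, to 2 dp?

Amplification A = ΔT/ΔT₀ = 11.7/6.1 = 1.918.
Total gain g = 1 − 1/A = 1 − 1/1.918 = 0.4786.
Known gains sum to 0.11 + 0.0394 = 0.1494.
g_wv = 0.4786 − 0.1494 = 0.33.

0.33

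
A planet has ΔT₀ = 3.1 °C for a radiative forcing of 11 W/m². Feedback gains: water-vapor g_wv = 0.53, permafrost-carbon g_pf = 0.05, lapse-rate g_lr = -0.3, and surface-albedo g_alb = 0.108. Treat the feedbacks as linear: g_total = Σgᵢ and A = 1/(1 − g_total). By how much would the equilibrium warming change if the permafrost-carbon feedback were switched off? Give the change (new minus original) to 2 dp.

Original: g = 0.388, ΔT = 3.1/(1−0.388) = 5.0654 °C.
Without permafrost-carbon: g' = 0.338, ΔT' = 3.1/(1−0.338) = 4.6828 °C.
Change = 4.6828 − 5.0654 = -0.38 °C.

-0.38 °C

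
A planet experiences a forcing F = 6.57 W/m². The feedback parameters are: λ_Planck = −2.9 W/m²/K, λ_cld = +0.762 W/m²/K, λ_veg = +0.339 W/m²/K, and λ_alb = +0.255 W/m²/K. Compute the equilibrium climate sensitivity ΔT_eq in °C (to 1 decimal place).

Net feedback parameter λ = (−2.9) + (+0.762) + (+0.339) + (+0.255) = -1.544 W/m²/K.
ΔT = −F/λ = −6.57/(-1.544) = 4.3 °C.

4.3 °C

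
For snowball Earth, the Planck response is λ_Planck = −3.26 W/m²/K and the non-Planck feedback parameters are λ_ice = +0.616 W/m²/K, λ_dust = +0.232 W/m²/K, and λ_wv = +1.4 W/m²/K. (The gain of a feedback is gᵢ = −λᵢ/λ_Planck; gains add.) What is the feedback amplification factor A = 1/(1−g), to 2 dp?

Convert to gains: g_ice = 0.616/3.26 = 0.189; g_dust = 0.232/3.26 = 0.07117; g_wv = 1.4/3.26 = 0.4294.
Total gain g = 0.68957.
A = 1/(1 − 0.68957) = 3.22.

3.22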